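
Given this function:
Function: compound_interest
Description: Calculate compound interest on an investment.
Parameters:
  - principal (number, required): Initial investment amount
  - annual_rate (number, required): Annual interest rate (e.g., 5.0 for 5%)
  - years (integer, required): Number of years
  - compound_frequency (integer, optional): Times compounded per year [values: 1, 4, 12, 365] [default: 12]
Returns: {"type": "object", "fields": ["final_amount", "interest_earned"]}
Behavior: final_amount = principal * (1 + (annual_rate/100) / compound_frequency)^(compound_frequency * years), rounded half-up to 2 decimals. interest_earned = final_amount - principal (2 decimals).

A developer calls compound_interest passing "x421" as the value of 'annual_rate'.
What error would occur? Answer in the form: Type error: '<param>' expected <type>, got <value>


Spec: 'annual_rate' is declared as number; "x421" is a string.
Type error: 'annual_rate' expected number, got "x421"


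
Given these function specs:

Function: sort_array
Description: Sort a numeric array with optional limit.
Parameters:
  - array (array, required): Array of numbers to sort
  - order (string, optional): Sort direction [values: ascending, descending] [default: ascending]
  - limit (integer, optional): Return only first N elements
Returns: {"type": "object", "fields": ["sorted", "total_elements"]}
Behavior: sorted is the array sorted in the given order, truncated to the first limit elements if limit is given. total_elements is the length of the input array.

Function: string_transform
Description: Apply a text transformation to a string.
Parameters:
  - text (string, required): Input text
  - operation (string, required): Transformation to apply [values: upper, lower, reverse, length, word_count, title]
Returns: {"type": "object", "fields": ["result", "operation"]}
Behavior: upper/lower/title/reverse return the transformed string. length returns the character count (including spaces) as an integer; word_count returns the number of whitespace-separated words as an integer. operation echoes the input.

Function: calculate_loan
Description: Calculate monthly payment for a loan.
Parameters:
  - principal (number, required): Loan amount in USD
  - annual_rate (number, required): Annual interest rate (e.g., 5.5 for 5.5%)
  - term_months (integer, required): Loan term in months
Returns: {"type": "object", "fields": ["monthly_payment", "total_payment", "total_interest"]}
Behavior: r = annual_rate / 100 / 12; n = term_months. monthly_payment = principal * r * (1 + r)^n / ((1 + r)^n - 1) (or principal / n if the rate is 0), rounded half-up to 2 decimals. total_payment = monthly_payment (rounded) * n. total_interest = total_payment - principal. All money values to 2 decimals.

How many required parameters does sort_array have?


Parameters of sort_array: array (required), order (optional), limit (optional)
Required count:
1


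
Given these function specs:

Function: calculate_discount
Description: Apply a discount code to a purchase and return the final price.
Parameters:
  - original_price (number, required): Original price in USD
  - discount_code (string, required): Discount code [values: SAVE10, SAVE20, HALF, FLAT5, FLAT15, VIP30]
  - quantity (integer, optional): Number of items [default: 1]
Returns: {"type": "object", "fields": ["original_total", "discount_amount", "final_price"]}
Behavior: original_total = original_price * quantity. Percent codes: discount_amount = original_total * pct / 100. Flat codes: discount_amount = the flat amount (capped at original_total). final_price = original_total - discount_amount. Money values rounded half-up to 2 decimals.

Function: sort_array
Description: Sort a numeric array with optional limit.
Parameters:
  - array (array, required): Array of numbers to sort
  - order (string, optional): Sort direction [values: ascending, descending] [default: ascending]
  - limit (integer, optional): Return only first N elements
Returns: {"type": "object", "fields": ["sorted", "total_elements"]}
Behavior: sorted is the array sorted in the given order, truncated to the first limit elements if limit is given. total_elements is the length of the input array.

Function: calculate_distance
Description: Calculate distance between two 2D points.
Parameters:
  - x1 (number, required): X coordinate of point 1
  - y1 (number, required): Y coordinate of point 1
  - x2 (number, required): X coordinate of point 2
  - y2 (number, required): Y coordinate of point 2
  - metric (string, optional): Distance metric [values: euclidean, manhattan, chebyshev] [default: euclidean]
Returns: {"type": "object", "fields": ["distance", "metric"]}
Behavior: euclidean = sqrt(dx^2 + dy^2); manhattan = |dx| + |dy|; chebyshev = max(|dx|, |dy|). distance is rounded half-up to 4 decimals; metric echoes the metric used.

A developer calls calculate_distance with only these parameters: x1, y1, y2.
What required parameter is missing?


Required parameters: x1, y1, x2, y2
Provided: x1, y1, y2
Missing: x2
x2


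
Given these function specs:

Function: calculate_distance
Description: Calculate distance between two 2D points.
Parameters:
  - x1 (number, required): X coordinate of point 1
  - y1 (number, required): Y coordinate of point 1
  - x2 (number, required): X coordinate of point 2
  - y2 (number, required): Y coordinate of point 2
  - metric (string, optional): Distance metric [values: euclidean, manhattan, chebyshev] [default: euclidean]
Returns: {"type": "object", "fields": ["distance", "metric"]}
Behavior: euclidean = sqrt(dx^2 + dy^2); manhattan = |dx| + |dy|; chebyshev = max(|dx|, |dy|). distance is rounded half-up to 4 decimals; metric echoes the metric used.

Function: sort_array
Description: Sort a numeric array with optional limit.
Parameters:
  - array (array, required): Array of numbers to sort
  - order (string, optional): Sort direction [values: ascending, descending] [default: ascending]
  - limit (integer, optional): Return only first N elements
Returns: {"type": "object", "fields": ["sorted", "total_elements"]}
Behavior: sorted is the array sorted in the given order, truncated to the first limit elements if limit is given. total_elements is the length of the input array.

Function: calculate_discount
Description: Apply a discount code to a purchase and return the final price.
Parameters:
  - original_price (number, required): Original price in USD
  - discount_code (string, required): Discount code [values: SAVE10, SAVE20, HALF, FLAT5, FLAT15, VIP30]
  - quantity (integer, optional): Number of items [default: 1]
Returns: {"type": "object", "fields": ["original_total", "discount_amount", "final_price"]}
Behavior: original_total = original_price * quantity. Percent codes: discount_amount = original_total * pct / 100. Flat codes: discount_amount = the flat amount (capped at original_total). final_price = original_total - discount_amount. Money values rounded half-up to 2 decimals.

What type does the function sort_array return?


The sort_array spec declares Returns: {"type": "object", "fields": ["sorted", "total_elements"]}
Type:
object


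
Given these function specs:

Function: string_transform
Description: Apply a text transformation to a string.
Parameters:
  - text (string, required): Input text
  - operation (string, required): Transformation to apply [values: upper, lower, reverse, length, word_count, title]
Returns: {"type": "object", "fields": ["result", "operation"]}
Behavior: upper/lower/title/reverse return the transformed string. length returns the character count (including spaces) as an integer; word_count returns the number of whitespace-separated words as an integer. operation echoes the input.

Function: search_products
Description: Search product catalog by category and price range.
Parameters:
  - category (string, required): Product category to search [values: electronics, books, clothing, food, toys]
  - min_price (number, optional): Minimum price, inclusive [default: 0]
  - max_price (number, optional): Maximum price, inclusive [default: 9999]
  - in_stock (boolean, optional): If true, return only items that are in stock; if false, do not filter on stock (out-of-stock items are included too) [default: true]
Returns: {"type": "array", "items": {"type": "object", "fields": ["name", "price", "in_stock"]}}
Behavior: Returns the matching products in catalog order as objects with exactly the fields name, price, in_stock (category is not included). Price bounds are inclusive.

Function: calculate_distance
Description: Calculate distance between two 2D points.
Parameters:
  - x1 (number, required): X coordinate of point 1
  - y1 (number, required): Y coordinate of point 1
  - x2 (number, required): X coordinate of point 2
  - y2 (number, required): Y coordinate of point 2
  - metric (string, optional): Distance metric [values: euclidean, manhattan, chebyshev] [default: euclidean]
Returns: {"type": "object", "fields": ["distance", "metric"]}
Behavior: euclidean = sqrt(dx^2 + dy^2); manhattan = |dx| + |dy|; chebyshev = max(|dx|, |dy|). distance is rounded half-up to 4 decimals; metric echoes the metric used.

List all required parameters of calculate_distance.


Parameters of calculate_distance and their required/optional flag:
  x1: required
  y1: required
  x2: required
  y2: required
  metric: optional
x1, x2, y1, y2


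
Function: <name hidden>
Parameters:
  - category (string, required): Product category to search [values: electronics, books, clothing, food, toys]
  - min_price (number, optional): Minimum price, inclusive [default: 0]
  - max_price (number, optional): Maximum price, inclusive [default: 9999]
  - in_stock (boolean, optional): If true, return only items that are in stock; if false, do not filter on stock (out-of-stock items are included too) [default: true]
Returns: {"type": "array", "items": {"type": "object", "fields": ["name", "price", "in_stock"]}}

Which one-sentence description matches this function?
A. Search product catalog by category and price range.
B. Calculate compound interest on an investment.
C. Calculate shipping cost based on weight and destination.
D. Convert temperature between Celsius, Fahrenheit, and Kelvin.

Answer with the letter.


Parameters category, min_price, max_price, in_stock and return "array" fit: Search product catalog by category and price range.
A


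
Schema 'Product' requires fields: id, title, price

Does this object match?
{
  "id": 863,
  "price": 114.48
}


Checking required fields...
Missing: title
Invalid - missing required field 'title'


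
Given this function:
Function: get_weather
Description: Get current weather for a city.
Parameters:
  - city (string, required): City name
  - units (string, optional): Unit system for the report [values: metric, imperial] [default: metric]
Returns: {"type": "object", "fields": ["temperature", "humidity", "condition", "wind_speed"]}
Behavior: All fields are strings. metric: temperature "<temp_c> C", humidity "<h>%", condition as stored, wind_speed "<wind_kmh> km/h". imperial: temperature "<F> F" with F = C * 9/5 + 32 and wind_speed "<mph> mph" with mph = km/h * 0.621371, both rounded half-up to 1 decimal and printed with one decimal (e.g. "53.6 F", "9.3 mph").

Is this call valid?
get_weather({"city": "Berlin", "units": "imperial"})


Checking all required parameters present and types match... All valid.
Valid


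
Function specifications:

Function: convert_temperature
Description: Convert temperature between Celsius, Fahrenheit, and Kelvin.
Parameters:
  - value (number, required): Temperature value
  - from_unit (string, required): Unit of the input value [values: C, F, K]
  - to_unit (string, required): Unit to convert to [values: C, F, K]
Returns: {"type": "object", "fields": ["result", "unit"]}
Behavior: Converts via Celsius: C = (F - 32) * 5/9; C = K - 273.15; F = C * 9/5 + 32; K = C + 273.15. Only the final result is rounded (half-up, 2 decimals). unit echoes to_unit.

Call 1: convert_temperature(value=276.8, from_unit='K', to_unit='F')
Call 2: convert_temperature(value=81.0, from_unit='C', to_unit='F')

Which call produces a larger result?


Call 1:
  To C: 276.8 - 273.15 = 3.65
  To F: 3.65 * 9/5 + 32 = 38.57
  Round to 2 decimals: 38.57
  -> 38.57 F
Call 2:
  Input already in C: 81
  To F: 81 * 9/5 + 32 = 177.8
  Round to 2 decimals: 177.8
  -> 177.8 F
Call 2 (177.8 F)


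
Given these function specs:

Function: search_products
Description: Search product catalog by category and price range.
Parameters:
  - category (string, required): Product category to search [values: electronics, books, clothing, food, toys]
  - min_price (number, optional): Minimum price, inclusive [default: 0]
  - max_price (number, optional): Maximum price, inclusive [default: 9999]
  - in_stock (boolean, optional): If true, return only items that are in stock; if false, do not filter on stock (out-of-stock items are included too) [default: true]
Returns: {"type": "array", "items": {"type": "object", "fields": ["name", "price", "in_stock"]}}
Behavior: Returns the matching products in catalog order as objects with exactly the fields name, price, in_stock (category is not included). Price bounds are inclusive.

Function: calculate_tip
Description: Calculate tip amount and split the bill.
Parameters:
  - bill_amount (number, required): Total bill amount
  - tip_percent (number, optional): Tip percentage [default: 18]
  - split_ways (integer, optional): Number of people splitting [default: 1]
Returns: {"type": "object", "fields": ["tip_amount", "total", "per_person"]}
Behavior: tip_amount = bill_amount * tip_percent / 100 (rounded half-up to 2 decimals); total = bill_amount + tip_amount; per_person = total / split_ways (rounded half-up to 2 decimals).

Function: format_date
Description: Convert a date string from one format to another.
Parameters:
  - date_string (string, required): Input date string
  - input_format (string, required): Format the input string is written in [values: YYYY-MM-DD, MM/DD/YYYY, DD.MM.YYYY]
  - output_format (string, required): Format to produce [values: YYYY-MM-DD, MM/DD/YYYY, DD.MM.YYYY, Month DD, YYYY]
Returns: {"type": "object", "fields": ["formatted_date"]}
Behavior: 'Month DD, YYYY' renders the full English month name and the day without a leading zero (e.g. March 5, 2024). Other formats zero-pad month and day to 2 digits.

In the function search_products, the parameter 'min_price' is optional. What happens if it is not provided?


The search_products spec declares:
  - min_price (number, optional): Minimum price, inclusive [default: 0]
It defaults to 0


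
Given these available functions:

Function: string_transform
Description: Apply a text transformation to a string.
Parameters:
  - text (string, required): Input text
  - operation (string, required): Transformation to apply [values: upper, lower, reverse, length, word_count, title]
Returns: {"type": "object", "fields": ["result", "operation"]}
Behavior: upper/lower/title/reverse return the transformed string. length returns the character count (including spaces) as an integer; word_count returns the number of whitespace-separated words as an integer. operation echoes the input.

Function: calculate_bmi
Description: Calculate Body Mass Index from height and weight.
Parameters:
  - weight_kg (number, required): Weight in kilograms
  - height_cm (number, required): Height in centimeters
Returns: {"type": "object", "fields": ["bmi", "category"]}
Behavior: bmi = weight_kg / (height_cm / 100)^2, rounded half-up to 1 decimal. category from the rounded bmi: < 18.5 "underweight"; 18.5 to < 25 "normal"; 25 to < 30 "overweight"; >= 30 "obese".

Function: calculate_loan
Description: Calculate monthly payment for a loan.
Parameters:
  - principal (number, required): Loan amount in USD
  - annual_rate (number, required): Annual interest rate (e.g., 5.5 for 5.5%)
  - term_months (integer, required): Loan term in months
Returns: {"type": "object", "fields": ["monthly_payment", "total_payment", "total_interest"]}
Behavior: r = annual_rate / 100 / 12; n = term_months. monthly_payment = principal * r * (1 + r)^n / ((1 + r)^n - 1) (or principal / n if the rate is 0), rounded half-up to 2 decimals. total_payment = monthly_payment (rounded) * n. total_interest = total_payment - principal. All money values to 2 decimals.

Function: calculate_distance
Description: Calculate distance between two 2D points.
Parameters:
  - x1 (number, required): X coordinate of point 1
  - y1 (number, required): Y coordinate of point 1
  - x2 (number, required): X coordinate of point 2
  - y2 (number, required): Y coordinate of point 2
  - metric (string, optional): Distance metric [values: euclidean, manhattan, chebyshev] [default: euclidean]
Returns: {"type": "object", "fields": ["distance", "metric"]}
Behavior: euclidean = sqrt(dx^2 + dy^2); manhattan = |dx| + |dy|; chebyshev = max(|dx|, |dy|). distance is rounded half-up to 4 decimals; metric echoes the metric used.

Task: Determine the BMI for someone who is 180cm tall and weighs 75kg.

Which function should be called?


The task needs a function whose description is: Calculate Body Mass Index from height and weight.
calculate_bmi


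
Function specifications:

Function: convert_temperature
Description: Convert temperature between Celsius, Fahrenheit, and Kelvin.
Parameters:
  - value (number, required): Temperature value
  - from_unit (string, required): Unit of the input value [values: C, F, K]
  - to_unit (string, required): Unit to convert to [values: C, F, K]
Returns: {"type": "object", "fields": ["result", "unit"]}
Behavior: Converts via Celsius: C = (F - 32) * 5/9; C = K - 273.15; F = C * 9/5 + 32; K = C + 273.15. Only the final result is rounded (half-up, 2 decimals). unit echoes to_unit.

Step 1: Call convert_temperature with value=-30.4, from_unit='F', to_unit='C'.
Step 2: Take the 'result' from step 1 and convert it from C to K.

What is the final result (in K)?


Step 1: convert_temperature(value=-30.4, from_unit=F, to_unit=C)
  To C: (-30.4 - 32) * 5/9 = -34.666667
  Target is C: -34.666667
  Round to 2 decimals: -34.67
  -> result = -34.67 C
Step 2: convert_temperature(value=-34.67, from_unit=C, to_unit=K)
  Input already in C: -34.67
  To K: -34.67 + 273.15 = 238.48
  Round to 2 decimals: 238.48
  -> result = 238.48 K
238.48 K


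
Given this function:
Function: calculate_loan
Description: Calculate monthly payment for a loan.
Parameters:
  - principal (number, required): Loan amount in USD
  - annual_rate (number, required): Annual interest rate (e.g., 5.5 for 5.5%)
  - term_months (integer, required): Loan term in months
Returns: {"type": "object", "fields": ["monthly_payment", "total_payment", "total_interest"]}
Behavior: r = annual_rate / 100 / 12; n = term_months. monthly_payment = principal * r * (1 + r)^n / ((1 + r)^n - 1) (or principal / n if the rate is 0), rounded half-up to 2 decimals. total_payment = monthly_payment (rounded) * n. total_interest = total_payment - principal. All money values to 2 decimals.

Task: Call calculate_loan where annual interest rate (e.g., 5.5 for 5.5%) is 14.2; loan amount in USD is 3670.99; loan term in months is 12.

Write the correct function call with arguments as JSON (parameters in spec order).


Mapping each described value to its parameter name:
  'Annual interest rate (e.g., 5.5 for 5.5%)' -> annual_rate = 14.2
  'Loan amount in USD' -> principal = 3670.99
  'Loan term in months' -> term_months = 12
calculate_loan({"principal": 3670.99, "annual_rate": 14.2, "term_months": 12})


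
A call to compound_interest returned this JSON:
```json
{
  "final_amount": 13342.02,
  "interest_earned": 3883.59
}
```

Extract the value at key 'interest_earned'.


3883.59


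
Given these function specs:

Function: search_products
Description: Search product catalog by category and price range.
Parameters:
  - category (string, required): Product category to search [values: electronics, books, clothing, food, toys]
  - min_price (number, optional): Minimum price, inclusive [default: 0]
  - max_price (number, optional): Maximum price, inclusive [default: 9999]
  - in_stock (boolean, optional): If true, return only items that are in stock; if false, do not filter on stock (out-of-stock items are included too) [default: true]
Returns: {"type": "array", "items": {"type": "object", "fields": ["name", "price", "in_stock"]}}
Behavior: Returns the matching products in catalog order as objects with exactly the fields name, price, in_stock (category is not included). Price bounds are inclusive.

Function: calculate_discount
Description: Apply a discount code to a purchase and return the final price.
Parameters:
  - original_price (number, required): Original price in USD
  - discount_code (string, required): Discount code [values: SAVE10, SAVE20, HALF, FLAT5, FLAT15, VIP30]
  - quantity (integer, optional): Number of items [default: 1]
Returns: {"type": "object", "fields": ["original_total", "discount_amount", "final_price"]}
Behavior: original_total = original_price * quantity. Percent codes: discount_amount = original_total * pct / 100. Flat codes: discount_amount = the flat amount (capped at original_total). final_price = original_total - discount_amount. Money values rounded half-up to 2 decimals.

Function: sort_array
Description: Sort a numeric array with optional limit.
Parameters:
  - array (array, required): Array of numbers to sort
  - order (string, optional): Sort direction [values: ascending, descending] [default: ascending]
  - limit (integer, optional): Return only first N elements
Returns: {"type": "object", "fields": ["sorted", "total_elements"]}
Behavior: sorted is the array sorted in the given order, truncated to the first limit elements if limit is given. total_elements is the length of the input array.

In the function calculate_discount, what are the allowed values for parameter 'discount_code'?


The calculate_discount spec declares:
  - discount_code (string, required): Discount code [values: SAVE10, SAVE20, HALF, FLAT5, FLAT15, VIP30]
Allowed values:
SAVE10, SAVE20, HALF, FLAT5, FLAT15, VIP30


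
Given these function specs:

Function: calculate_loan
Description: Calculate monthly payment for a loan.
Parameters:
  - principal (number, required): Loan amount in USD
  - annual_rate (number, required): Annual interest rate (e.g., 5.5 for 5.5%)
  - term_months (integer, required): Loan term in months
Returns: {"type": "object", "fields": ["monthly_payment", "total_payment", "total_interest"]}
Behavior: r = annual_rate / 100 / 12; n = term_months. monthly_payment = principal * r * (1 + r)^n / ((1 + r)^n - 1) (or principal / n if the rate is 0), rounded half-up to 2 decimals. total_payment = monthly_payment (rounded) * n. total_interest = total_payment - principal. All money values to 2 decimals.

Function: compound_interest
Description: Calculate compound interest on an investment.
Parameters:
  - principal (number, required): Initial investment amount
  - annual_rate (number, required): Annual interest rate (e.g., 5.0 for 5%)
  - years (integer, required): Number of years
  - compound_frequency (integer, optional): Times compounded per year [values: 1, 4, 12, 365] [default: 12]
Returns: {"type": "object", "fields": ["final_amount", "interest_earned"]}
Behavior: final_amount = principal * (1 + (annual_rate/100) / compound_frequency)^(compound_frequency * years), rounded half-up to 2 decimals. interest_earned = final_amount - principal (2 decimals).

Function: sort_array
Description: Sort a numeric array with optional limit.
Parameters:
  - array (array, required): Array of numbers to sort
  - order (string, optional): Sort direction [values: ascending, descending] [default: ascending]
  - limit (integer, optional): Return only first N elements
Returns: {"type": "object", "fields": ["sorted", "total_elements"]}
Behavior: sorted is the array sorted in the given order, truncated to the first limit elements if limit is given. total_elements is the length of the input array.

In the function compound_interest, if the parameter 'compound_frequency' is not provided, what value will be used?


The compound_interest spec declares:
  - compound_frequency (integer, optional): Times compounded per year [values: 1, 4, 12, 365] [default: 12]
Default:
12


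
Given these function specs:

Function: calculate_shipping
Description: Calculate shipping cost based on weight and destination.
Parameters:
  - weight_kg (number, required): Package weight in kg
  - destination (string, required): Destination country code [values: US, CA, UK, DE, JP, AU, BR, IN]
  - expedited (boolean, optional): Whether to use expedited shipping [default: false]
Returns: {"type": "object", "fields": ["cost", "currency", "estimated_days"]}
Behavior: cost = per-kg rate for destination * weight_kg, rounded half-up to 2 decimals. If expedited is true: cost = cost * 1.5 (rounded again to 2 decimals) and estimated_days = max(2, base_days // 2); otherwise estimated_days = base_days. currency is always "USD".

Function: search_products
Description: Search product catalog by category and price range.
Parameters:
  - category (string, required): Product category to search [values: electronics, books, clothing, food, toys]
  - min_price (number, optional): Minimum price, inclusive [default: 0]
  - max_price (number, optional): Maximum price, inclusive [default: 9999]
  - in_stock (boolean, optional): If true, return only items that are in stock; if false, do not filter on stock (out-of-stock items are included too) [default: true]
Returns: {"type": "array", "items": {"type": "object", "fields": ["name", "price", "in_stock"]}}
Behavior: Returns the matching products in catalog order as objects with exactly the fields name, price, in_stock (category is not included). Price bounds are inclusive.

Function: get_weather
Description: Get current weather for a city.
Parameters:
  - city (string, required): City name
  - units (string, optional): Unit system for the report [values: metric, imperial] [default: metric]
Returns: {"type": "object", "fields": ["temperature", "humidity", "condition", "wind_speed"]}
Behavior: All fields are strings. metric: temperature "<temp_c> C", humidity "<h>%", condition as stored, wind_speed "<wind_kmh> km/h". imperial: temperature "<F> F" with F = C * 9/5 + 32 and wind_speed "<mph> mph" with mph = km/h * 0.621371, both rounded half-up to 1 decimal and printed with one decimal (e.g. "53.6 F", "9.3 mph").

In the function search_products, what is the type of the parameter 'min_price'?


The search_products spec declares:
  - min_price (number, optional): Minimum price, inclusive [default: 0]
Type:
number


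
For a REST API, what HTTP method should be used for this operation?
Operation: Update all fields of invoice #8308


GET = read, POST = create, PUT = update/replace, DELETE = remove
This operation is an update/replace.
PUT


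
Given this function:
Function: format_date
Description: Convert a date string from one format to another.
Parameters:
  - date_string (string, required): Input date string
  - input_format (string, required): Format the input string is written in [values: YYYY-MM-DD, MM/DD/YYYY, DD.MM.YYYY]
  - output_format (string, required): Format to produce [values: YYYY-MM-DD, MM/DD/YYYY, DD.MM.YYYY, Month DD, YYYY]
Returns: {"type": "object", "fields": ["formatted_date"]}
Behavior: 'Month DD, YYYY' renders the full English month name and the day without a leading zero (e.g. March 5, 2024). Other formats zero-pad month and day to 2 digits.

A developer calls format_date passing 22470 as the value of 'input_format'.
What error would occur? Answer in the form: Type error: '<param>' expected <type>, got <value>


Spec: 'input_format' is declared as string; 22470 is an integer.
Type error: 'input_format' expected string, got 22470


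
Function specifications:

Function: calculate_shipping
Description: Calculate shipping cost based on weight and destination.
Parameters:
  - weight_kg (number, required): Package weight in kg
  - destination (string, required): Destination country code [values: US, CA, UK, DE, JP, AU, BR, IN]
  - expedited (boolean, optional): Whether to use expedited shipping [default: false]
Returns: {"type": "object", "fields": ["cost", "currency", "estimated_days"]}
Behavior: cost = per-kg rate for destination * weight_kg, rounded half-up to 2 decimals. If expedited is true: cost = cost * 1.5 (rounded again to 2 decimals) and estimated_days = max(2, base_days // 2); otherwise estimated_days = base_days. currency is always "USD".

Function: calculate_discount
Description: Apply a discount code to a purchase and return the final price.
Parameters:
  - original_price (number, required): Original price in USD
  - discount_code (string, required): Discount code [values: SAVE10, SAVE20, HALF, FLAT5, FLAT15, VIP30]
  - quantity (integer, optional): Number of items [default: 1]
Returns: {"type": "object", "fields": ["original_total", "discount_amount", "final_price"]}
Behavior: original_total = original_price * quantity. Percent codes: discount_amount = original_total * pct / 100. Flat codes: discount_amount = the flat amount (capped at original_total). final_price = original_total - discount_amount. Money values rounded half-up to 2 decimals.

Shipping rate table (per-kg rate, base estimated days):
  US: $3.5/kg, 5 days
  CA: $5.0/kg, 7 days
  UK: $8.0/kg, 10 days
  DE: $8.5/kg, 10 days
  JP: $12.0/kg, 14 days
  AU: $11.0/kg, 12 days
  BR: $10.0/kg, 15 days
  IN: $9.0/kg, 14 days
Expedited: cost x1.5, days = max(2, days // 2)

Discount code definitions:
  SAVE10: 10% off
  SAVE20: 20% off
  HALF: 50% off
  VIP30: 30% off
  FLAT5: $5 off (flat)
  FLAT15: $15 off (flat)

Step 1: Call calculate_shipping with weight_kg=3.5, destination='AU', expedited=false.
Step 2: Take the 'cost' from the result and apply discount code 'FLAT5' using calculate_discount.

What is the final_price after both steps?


Step 1: calculate_shipping(weight_kg=3.5, destination=AU, expedited=false)
  Rate for AU: $11.0/kg, base 12 days
  cost = 11.0 * 3.5 = 38.5 -> 38.50
  expedited not set/false: estimated_days = 12
  -> cost = 38.50 USD
Step 2: calculate_discount(original_price=38.5, discount_code=FLAT5, quantity=1)
  original_total = 38.5 * 1 = 38.50
  FLAT5 = $5 flat: discount_amount = min(5.00, 38.50) = 5.00
  final_price = 38.50 - 5.00 = 33.50
  -> final_price = 33.50
$33.50


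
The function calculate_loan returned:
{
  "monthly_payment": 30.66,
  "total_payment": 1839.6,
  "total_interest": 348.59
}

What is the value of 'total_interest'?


348.59


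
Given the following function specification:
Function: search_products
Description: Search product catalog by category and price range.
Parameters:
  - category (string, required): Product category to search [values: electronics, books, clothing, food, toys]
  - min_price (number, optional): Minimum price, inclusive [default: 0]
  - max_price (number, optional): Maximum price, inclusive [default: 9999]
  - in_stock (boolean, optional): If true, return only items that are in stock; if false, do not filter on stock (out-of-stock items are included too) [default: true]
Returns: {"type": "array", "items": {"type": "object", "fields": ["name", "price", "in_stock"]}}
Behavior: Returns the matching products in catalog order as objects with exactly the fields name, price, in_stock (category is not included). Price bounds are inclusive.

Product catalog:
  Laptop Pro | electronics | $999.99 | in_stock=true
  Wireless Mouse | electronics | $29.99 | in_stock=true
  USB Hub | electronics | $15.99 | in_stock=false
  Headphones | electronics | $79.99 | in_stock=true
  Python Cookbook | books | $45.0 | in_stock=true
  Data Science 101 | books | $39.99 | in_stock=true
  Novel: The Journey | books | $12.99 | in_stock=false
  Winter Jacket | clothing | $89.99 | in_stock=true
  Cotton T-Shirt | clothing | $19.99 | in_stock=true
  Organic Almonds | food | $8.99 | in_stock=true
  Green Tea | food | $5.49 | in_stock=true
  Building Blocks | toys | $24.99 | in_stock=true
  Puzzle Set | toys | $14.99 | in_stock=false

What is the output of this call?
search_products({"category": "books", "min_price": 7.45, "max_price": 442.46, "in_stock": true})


Filter: category=books, 7.45 <= price <= 442.46, in-stock only
  Python Cookbook ($45.0): keep
  Data Science 101 ($39.99): keep
  Novel: The Journey ($12.99): out of stock -> skip
Output:
[{"name": "Python Cookbook", "price": 45.0, "in_stock": true}, {"name": "Data Science 101", "price": 39.99, "in_stock": true}]


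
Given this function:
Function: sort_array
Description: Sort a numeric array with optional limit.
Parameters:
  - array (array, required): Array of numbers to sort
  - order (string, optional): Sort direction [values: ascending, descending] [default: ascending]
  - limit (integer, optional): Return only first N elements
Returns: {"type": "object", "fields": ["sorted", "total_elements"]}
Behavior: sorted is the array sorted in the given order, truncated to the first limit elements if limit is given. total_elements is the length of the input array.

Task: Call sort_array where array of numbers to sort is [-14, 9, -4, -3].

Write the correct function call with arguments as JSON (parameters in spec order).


Mapping each described value to its parameter name:
  'Array of numbers to sort' -> array = [-14, 9, -4, -3]
sort_array({"array": [-14, 9, -4, -3]})


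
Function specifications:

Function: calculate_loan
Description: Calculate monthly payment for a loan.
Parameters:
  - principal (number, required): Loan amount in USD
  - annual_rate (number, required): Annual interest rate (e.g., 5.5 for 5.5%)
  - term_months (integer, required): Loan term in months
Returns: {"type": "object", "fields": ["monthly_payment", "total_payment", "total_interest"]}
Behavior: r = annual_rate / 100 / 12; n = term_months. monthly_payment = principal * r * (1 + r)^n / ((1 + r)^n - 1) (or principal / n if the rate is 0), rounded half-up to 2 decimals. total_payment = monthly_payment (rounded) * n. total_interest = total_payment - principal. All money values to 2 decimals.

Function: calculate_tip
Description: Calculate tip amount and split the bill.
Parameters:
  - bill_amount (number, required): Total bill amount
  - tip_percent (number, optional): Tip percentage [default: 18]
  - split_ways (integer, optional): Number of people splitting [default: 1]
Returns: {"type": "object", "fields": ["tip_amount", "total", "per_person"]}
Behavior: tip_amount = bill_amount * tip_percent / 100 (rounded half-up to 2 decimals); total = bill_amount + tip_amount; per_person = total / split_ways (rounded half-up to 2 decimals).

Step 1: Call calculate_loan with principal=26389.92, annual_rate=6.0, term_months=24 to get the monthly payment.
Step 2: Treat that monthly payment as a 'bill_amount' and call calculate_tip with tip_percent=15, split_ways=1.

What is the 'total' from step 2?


Step 1: calculate_loan(principal=26389.92, annual_rate=6.0, term_months=24)
  r = 6.0 / 100 / 12 = 0.005 (keep full precision)
  (1 + r)^24 = 1.12715978
  monthly_payment = 26389.92 * 0.005 * 1.12715978 / (1.12715978 - 1) = 1169.617359 -> 1169.62
  total_payment = 1169.62 * 24 = 28070.88
  total_interest = 28070.88 - 26389.92 = 1680.96
  -> monthly_payment = 1169.62
Step 2: calculate_tip(bill_amount=1169.62, tip_percent=15, split_ways=1)
  tip_amount = 1169.62 * 15/100 = 175.443 -> 175.44
  total = 1169.62 + 175.44 = 1345.06
  per_person = 1345.06 / 1 = 1345.06 -> 1345.06
  -> total = 1345.06
$1345.06


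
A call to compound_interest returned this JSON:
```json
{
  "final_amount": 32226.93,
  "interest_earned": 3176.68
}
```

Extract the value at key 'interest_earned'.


3176.68


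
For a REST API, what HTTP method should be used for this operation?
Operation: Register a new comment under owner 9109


GET = read, POST = create, PUT = update/replace, DELETE = remove
This operation is a create.
POST


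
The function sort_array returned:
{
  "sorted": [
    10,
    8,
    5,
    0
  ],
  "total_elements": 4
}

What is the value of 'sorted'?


[10, 8, 5, 0]


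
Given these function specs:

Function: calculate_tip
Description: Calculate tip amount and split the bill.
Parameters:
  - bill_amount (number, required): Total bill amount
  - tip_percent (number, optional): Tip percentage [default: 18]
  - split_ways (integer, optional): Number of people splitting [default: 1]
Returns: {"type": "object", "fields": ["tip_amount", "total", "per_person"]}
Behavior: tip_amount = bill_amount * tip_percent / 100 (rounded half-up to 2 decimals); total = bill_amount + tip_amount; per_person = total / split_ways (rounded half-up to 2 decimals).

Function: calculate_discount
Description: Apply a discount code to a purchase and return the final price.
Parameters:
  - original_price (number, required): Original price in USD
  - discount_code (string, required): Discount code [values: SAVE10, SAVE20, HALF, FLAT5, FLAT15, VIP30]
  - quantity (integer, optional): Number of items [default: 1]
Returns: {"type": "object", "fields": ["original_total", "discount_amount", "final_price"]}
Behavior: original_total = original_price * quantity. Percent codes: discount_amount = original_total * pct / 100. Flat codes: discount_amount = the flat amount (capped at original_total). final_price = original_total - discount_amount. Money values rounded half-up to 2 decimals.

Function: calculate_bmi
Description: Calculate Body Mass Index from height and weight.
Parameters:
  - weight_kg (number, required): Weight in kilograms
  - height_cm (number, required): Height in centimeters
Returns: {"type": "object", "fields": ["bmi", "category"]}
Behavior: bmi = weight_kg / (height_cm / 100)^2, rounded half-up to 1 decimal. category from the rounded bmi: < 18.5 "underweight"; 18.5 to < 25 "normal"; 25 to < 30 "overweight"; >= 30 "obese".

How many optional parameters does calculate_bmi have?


Parameters of calculate_bmi: weight_kg (required), height_cm (required)
Optional count:
0


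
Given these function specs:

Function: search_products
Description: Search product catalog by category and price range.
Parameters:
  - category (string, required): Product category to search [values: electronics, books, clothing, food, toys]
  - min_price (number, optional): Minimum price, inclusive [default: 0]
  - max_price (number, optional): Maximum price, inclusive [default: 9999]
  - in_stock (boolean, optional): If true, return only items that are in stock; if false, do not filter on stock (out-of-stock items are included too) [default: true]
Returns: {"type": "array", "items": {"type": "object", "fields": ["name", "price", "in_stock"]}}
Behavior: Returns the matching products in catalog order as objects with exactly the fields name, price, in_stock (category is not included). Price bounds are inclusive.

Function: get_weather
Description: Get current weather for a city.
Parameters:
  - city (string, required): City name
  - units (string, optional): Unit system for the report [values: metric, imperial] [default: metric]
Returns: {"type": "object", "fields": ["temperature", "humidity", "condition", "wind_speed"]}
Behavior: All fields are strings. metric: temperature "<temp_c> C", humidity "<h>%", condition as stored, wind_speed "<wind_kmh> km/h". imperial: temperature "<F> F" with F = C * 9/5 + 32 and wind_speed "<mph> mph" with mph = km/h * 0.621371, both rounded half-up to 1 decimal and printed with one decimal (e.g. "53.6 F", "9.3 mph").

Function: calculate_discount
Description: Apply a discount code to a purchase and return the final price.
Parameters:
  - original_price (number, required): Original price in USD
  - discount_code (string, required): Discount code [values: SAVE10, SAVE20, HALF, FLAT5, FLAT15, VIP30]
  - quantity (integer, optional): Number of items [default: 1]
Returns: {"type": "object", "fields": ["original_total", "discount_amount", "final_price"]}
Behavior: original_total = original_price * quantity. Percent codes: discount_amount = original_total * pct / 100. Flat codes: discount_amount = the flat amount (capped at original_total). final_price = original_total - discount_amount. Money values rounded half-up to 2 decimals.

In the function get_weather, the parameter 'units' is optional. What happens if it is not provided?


The get_weather spec declares:
  - units (string, optional): Unit system for the report [values: metric, imperial] [default: metric]
It defaults to metric


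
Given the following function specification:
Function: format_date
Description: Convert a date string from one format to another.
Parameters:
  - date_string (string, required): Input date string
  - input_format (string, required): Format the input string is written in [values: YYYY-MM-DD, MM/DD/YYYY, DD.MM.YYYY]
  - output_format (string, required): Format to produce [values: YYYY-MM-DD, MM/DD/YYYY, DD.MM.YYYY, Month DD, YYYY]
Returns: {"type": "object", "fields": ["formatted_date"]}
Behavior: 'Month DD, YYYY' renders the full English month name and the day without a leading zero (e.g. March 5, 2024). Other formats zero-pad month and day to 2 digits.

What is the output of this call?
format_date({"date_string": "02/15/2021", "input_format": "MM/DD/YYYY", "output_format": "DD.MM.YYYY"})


Parse '02/15/2021' as MM/DD/YYYY: year=2021, month=2, day=15
Render as DD.MM.YYYY: 15.02.2021
Output:
{"formatted_date": "15.02.2021"}
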